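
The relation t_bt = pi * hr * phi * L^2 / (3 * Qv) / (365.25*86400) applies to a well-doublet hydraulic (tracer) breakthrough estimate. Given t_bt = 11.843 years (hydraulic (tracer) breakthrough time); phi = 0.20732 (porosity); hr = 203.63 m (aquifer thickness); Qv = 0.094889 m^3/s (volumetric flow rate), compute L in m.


L = sqrt(t_bt*365.25*86400*3*Qv / (pi*hr*phi))
L = sqrt(11.843*365.25*86400*3*0.094889 / (pi*203.63*0.20732))
L = 895.64 m


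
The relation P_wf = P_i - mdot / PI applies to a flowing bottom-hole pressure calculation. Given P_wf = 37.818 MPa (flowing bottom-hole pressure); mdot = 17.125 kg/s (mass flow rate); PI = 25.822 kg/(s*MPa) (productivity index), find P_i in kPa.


P_i = P_wf + mdot / PI
P_i = 37.818 + 17.125 / 25.822
P_i = 38.48119 MPa
Convert: 38.48119 MPa * 1000.0 = 38481 kPa
P_i = 38481 kPa


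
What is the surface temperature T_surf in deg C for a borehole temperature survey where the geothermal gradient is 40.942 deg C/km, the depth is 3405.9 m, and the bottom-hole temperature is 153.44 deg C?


T_surf = T_d - grad * d / 1000
T_surf = 153.44 - 40.942 * 3405.9 / 1000
T_surf = 13.996 deg C


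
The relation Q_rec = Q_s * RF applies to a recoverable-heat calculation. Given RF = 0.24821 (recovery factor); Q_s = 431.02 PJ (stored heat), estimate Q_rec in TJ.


Q_rec = Q_s * RF
Q_rec = 431.02 * 0.24821
Q_rec = 106.9835 PJ
Convert: 106.9835 PJ * 1000.0 = 1.0698e+05 TJ
Q_rec = 1.0698e+05 TJ


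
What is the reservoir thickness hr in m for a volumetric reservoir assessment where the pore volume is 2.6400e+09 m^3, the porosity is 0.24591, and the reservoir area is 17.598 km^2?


hr = Vp / (A * 1e6 * phi)
hr = 2.6400e+09 / (17.598 * 1e6 * 0.24591)
hr = 610.05 m


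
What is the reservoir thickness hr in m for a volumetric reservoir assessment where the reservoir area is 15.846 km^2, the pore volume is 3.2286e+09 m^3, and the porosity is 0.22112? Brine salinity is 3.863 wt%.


hr = Vp / (A * 1e6 * phi)
hr = 3.2286e+09 / (15.846 * 1e6 * 0.22112)
hr = 921.44 m


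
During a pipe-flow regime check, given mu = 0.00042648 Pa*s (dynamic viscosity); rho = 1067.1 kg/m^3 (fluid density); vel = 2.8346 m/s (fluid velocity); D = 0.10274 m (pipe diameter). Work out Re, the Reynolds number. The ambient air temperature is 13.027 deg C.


Re = rho * vel * D / mu
Re = 1067.1 * 2.8346 * 0.10274 / 0.00042648
Re = 7.2868e+05


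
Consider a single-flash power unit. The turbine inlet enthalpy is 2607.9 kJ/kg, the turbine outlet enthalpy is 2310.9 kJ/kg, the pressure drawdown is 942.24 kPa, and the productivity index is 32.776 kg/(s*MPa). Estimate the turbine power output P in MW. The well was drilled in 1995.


Step 1: mdot = PI * dP / 1000 = 32.776 * 942.24 / 1000 = 30.88286 kg/s
Step 2: P = mdot*(h_in - h_out)/1000 = 30.88286*(2607.9 - 2310.9)/1000 = 9.1722 MW
P = 9.1722 MW


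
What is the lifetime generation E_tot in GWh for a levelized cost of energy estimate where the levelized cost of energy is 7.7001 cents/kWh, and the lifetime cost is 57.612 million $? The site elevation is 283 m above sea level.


E_tot = C_tot / LCOE * 100
E_tot = 57.612 / 7.7001 * 100
E_tot = 748.20 GWh


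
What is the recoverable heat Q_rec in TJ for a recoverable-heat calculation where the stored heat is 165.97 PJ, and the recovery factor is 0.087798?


Q_rec = Q_s * RF
Q_rec = 165.97 * 0.087798
Q_rec = 14.57183 PJ
Convert: 14.57183 PJ * 1000.0 = 14572 TJ
Q_rec = 14572 TJ


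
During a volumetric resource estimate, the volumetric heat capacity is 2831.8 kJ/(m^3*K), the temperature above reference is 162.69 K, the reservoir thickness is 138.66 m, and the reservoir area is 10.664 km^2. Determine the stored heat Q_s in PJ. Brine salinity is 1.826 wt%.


Step 1: Vr = A*1e6*hr = 10.664*1e6*138.66 = 1.478670e+09 m^3
Step 2: Q_s = Vr*rhoc*dT/1e12 = 1.478670e+09*2831.8*162.69/1e12 = 681.23 PJ
Q_s = 681.23 PJ


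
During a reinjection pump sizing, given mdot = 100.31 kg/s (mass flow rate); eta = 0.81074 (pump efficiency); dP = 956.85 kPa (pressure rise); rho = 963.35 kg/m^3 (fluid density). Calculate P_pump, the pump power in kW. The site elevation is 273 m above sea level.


P_pump = mdot * dP / (rho * eta)
P_pump = 100.31 * 956.85 / (963.35 * 0.81074)
P_pump = 122.89 kW


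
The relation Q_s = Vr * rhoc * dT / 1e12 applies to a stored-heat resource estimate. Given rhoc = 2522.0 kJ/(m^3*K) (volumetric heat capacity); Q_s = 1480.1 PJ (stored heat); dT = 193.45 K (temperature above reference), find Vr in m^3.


Vr = Q_s * 1e12 / (rhoc * dT)
Vr = 1480.1 * 1e12 / (2522.0 * 193.45)
Vr = 3.0337e+09 m^3


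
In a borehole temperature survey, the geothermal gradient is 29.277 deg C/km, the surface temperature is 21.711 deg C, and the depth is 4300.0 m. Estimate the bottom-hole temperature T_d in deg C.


T_d = T_surf + grad * d / 1000
T_d = 21.711 + 29.277 * 4300.0 / 1000
T_d = 147.60 deg C


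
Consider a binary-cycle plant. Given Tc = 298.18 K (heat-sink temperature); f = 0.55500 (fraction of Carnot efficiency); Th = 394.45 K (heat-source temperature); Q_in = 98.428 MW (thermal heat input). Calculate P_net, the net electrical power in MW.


Step 1: eta = (1 - Tc/Th)*f = (1 - 298.18/394.45)*0.555 = 0.1354540
Step 2: P_net = eta * Q_in = 0.1354540 * 98.428 = 13.332 MW
P_net = 13.332 MW


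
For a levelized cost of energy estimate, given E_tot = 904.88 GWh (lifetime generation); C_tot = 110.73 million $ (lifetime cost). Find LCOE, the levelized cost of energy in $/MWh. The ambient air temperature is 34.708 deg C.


LCOE = C_tot / E_tot * 100
LCOE = 110.73 / 904.88 * 100
LCOE = 12.23698 cents/kWh
Convert: 12.23698 cents/kWh * 10.0 = 122.37 $/MWh
LCOE = 122.37 $/MWh


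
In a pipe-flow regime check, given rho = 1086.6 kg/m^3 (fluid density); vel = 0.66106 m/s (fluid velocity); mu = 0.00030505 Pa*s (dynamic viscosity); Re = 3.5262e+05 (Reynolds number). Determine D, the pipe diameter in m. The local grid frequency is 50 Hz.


D = Re * mu / (rho * vel)
D = 3.5262e+05 * 0.00030505 / (1086.6 * 0.66106)
D = 0.14975 m


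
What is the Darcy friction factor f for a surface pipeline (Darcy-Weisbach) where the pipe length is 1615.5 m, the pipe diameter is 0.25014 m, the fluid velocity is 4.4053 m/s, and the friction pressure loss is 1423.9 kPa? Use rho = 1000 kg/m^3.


f = dP*1000 / ((L/D)*(rho*vel^2/2))
f = 1423.9*1000 / ((1615.5/0.25014)*(1000*4.4053^2/2))
f = 0.022721


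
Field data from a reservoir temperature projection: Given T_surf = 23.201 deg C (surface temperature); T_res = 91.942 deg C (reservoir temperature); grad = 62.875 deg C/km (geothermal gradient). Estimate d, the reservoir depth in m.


d = (T_res - T_surf) / grad * 1000
d = (91.942 - 23.201) / 62.875 * 1000
d = 1093.3 m


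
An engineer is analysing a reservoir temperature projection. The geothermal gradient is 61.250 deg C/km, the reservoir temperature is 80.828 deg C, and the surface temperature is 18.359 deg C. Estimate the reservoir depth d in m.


d = (T_res - T_surf) / grad * 1000
d = (80.828 - 18.359) / 61.250 * 1000
d = 1019.9 m


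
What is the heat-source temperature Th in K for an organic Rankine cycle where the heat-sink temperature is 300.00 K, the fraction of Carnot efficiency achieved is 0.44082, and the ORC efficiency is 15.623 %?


Th = Tc / (1 - (eta_orc/100)/f)
Th = 300.00 / (1 - (15.623/100)/0.44082)
Th = 464.69 K


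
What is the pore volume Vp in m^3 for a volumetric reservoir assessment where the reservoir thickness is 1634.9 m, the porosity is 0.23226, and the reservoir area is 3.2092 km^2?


Vp = A * 1e6 * hr * phi
Vp = 3.2092 * 1e6 * 1634.9 * 0.23226
Vp = 1.2186e+09 m^3


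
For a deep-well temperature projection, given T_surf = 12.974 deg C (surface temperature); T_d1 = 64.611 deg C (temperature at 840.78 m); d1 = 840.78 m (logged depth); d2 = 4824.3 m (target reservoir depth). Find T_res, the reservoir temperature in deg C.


Step 1: grad = (T_d1 - T_surf)/d1 * 1000 = (64.611 - 12.974)/840.78 * 1000 = 61.41559 deg C/km
Step 2: T_res = T_surf + grad*d2/1000 = 12.974 + 61.41559*4824.3/1000 = 309.26 deg C
T_res = 309.26 deg C


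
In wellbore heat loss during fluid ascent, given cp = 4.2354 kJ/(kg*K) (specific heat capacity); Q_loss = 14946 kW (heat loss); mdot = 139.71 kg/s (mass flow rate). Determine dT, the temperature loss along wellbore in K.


dT = Q_loss / (mdot * cp)
dT = 14946 / (139.71 * 4.2354)
dT = 25.258 K


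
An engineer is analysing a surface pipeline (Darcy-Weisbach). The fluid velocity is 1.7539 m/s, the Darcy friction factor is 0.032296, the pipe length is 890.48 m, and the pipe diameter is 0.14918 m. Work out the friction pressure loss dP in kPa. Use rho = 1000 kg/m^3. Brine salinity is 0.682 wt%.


dP = f * (L/D) * (rho*vel^2/2) / 1000
dP = 0.032296 * (890.48/0.14918) * (1000*1.7539^2/2) / 1000
dP = 296.51 kPa


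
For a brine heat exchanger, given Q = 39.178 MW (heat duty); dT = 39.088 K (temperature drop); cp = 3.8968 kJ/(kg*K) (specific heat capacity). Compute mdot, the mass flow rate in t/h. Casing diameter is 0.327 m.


mdot = Q * 1000 / (cp * dT)
mdot = 39.178 * 1000 / (3.8968 * 39.088)
mdot = 257.2117 kg/s
Convert: 257.2117 kg/s * 3.6 = 925.96 t/h
mdot = 925.96 t/h


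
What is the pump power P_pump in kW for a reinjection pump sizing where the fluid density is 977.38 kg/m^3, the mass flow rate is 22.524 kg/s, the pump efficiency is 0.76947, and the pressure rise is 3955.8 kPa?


P_pump = mdot * dP / (rho * eta)
P_pump = 22.524 * 3955.8 / (977.38 * 0.76947)
P_pump = 118.47 kW


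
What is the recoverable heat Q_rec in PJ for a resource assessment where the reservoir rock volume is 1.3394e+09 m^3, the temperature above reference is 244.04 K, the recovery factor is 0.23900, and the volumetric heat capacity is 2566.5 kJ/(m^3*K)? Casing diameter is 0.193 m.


Step 1: Q_s = Vr*rhoc*dT/1e12 = 1.3394e+09*2566.5*244.04/1e12 = 838.9046 PJ
Step 2: Q_rec = Q_s * RF = 838.9046 * 0.239 = 200.50 PJ
Q_rec = 200.50 PJ


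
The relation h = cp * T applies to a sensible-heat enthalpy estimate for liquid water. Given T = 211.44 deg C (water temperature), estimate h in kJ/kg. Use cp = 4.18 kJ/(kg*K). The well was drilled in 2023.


h = cp * T
h = 4.18 * 211.44
h = 883.82 kJ/kg


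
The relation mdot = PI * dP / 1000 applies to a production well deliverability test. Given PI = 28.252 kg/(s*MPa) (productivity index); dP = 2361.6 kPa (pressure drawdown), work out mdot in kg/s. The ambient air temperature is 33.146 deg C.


mdot = PI * dP / 1000
mdot = 28.252 * 2361.6 / 1000
mdot = 66.720 kg/s


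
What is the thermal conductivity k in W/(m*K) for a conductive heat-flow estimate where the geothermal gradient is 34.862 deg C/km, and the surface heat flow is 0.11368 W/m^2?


k = q * 1000 / grad
k = 0.11368 * 1000 / 34.862
k = 3.2609 W/(m*K)


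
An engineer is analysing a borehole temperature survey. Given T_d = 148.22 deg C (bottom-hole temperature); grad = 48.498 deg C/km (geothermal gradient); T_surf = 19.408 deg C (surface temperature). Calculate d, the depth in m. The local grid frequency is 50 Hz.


d = (T_d - T_surf) / grad * 1000
d = (148.22 - 19.408) / 48.498 * 1000
d = 2656.0 m


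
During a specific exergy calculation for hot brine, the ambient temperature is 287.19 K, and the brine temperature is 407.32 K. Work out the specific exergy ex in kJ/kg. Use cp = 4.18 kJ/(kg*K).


ex = cp * ((T_b - T_0) - T_0 * ln(T_b/T_0))
ex = 4.18 * ((407.32 - 287.19) - 287.19 * ln(407.32/287.19))
ex = 82.639 kJ/kg


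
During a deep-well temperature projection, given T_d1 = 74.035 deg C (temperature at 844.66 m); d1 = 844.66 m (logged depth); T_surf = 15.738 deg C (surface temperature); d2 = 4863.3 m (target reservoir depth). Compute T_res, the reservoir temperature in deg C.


Step 1: grad = (T_d1 - T_surf)/d1 * 1000 = (74.035 - 15.738)/844.66 * 1000 = 69.01830 deg C/km
Step 2: T_res = T_surf + grad*d2/1000 = 15.738 + 69.01830*4863.3/1000 = 351.39 deg C
T_res = 351.39 deg C


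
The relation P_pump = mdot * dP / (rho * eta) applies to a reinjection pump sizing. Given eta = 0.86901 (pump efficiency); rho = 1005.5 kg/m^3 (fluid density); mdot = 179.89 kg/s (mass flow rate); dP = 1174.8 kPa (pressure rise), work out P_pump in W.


P_pump = mdot * dP / (rho * eta)
P_pump = 179.89 * 1174.8 / (1005.5 * 0.86901)
P_pump = 241.8600 kW
Convert: 241.8600 kW * 1000.0 = 2.4186e+05 W
P_pump = 2.4186e+05 W


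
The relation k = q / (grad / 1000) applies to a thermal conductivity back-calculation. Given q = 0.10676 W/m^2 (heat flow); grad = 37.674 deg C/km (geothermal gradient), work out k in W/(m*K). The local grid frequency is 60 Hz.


k = q / (grad / 1000)
k = 0.10676 / (37.674 / 1000)
k = 2.8338 W/(m*K)


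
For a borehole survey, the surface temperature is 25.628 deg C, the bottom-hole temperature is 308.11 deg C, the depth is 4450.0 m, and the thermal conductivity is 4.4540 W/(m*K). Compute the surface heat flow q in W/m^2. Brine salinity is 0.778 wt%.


Step 1: grad = (T_d - T_surf)/d * 1000 = (308.11 - 25.628)/4450.0 * 1000 = 63.47910 deg C/km
Step 2: q = k * grad / 1000 = 4.454 * 63.47910 / 1000 = 0.28274 W/m^2
q = 0.28274 W/m^2


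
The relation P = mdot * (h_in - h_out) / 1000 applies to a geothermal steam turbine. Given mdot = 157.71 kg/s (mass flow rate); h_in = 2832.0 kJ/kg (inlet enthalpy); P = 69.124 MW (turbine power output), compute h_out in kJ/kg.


h_out = h_in - P * 1000 / mdot
h_out = 2832.0 - 69.124 * 1000 / 157.71
h_out = 2393.7 kJ/kg


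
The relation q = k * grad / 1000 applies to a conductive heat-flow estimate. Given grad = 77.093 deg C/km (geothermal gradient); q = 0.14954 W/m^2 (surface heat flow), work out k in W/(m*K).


k = q * 1000 / grad
k = 0.14954 * 1000 / 77.093
k = 1.9397 W/(m*K)


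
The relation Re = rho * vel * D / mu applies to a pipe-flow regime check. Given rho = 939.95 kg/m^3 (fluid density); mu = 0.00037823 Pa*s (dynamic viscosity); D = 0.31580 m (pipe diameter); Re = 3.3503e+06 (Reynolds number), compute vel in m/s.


vel = Re * mu / (rho * D)
vel = 3.3503e+06 * 0.00037823 / (939.95 * 0.31580)
vel = 4.2690 m/s


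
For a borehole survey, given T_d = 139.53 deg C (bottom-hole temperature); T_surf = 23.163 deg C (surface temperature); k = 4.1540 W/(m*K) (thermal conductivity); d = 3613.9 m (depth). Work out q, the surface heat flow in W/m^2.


Step 1: grad = (T_d - T_surf)/d * 1000 = (139.53 - 23.163)/3613.9 * 1000 = 32.19984 deg C/km
Step 2: q = k * grad / 1000 = 4.154 * 32.19984 / 1000 = 0.13376 W/m^2
q = 0.13376 W/m^2


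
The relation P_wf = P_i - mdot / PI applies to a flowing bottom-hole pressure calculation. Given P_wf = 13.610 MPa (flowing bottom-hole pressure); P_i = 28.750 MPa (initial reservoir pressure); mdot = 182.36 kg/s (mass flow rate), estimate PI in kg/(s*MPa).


PI = mdot / (P_i - P_wf)
PI = 182.36 / (28.750 - 13.610)
PI = 12.045 kg/(s*MPa)


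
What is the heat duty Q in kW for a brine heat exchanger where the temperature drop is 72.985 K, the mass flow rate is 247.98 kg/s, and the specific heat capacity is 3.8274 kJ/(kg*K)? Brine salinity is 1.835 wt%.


Q = mdot * cp * dT / 1000
Q = 247.98 * 3.8274 * 72.985 / 1000
Q = 69.27142 MW
Convert: 69.27142 MW * 1000.0 = 69271 kW
Q = 69271 kW


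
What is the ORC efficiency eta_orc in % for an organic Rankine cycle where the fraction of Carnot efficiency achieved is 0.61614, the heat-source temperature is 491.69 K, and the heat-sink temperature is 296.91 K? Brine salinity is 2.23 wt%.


eta_orc = (1 - Tc/Th) * f * 100
eta_orc = (1 - 296.91/491.69) * 0.61614 * 100
eta_orc = 24.408 %


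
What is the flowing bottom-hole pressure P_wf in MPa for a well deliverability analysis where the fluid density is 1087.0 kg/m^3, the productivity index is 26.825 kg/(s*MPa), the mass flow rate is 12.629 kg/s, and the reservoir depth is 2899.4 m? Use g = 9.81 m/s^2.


Step 1: P_i = rho*g*h/1e6 = 1087.0*9.81*2899.4/1e6 = 30.91766 MPa
Step 2: P_wf = P_i - mdot/PI = 30.91766 - 12.629/26.825 = 30.447 MPa
P_wf = 30.447 MPa


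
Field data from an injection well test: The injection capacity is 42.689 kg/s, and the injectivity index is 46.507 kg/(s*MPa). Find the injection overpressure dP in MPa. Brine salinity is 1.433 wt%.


dP = mdot * 1000 / II
dP = 42.689 * 1000 / 46.507
dP = 917.9048 kPa
Convert: 917.9048 kPa * 0.001 = 0.91790 MPa
dP = 0.91790 MPa


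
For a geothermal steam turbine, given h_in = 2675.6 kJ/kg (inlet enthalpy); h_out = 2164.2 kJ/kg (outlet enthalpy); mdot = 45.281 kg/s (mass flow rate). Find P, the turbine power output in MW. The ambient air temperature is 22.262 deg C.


P = mdot * (h_in - h_out) / 1000
P = 45.281 * (2675.6 - 2164.2) / 1000
P = 23.157 MW


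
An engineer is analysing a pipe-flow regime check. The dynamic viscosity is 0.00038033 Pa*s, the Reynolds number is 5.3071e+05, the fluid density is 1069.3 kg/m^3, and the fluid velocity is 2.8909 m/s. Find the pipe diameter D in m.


D = Re * mu / (rho * vel)
D = 5.3071e+05 * 0.00038033 / (1069.3 * 2.8909)
D = 0.065296 m


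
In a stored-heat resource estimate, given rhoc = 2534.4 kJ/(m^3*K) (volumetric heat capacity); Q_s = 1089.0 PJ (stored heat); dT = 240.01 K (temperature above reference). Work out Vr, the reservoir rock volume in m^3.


Vr = Q_s * 1e12 / (rhoc * dT)
Vr = 1089.0 * 1e12 / (2534.4 * 240.01)
Vr = 1.7903e+09 m^3


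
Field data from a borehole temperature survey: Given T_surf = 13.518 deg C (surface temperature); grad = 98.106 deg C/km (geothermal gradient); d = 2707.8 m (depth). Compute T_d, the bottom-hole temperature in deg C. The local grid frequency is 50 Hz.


T_d = T_surf + grad * d / 1000
T_d = 13.518 + 98.106 * 2707.8 / 1000
T_d = 279.17 deg C


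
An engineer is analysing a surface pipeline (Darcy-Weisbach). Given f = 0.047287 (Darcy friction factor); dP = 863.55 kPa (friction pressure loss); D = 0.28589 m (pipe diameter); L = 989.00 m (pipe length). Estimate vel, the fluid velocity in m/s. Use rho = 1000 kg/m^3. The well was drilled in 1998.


vel = sqrt(dP*1000*2*D / (f*L*rho))
vel = sqrt(863.55*1000*2*0.28589 / (0.047287*989.00*1000))
vel = 3.2493 m/s


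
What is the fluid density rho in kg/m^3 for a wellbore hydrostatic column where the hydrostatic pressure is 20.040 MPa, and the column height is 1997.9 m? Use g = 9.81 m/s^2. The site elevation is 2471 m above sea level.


rho = P * 1e6 / (g * h)
rho = 20.040 * 1e6 / (9.81 * 1997.9)
rho = 1022.5 kg/m^3


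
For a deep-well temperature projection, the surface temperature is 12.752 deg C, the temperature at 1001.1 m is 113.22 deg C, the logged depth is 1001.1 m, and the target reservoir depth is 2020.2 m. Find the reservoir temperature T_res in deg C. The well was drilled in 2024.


Step 1: grad = (T_d1 - T_surf)/d1 * 1000 = (113.22 - 12.752)/1001.1 * 1000 = 100.3576 deg C/km
Step 2: T_res = T_surf + grad*d2/1000 = 12.752 + 100.3576*2020.2/1000 = 215.49 deg C
T_res = 215.49 deg C


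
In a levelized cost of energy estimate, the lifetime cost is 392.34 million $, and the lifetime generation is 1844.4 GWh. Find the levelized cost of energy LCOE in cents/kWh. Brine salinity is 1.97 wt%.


LCOE = C_tot / E_tot * 100
LCOE = 392.34 / 1844.4 * 100
LCOE = 21.272 cents/kWh


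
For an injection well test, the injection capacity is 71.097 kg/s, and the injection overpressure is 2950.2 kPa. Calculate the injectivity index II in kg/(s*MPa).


II = mdot * 1000 / dP
II = 71.097 * 1000 / 2950.2
II = 24.099 kg/(s*MPa)


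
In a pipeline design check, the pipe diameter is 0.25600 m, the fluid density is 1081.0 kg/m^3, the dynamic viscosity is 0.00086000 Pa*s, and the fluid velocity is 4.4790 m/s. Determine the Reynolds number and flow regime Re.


Step 1: Re = rho*vel*D/mu = 1081.0*4.479*0.256/0.00086 = 1.4413e+06
Step 2: Re = 1.4413e+06 > 4000, so flow is turbulent.
Re = 1.4413e+06 (turbulent)


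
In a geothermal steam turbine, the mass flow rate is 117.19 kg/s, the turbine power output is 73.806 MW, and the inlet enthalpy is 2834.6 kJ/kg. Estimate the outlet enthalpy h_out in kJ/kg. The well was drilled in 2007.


h_out = h_in - P * 1000 / mdot
h_out = 2834.6 - 73.806 * 1000 / 117.19
h_out = 2204.8 kJ/kg


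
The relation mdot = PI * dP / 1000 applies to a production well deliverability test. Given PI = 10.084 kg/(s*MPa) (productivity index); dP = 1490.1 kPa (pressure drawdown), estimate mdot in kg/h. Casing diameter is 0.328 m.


mdot = PI * dP / 1000
mdot = 10.084 * 1490.1 / 1000
mdot = 15.02617 kg/s
Convert: 15.02617 kg/s * 3600.0 = 54094 kg/h
mdot = 54094 kg/h


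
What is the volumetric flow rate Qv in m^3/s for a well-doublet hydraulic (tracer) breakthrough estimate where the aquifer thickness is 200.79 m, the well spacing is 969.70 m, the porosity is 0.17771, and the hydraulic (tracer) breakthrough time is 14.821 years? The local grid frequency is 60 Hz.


Qv = pi*hr*phi*L^2 / (3*t_bt*365.25*86400)
Qv = pi*200.79*0.17771*969.70^2 / (3*14.821*365.25*86400)
Qv = 0.075124 m^3/s


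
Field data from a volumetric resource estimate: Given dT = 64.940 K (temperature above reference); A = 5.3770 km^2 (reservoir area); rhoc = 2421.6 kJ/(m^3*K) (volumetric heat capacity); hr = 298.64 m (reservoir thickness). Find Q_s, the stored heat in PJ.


Step 1: Vr = A*1e6*hr = 5.377*1e6*298.64 = 1.605787e+09 m^3
Step 2: Q_s = Vr*rhoc*dT/1e12 = 1.605787e+09*2421.6*64.94/1e12 = 252.52 PJ
Q_s = 252.52 PJ


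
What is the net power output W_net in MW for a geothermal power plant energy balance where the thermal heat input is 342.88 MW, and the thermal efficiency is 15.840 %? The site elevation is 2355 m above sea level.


W_net = eta / 100 * Q_in
W_net = 15.840 / 100 * 342.88
W_net = 54.312 MW


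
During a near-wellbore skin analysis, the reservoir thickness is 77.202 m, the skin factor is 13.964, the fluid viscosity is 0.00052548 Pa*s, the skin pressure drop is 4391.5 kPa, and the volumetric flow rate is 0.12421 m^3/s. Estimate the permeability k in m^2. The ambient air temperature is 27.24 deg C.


k = S*q*mu / (2*pi*dP_s*1000*hr)
k = 13.964*0.12421*0.00052548 / (2*pi*4391.5*1000*77.202)
k = 4.2786e-13 m^2


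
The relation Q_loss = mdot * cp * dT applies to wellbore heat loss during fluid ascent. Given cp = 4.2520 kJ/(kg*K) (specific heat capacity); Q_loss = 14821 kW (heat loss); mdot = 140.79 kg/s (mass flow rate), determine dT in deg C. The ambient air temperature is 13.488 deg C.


dT = Q_loss / (mdot * cp)
dT = 14821 / (140.79 * 4.2520)
dT = 24.75782 K
Convert (temperature difference, 1 K = 1 deg C): 24.75782 K = 24.75782 deg C
dT = 24.758 deg C


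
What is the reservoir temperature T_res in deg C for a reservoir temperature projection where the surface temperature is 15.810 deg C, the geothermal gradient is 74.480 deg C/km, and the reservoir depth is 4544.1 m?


T_res = T_surf + grad * d / 1000
T_res = 15.810 + 74.480 * 4544.1 / 1000
T_res = 354.25 deg C


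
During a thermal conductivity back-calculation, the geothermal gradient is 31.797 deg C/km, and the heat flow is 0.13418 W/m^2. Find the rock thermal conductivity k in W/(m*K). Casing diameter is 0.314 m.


k = q / (grad / 1000)
k = 0.13418 / (31.797 / 1000)
k = 4.2199 W/(m*K)


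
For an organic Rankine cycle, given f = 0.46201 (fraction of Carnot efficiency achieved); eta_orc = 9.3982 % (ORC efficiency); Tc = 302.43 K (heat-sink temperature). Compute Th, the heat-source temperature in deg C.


Th = Tc / (1 - (eta_orc/100)/f)
Th = 302.43 / (1 - (9.3982/100)/0.46201)
Th = 379.6605 K
Convert to deg C: 379.6605 - 273.15 = 106.51 deg C
Th = 106.51 deg C


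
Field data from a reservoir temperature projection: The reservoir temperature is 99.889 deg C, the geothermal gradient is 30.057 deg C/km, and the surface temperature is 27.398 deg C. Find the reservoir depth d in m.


d = (T_res - T_surf) / grad * 1000
d = (99.889 - 27.398) / 30.057 * 1000
d = 2411.8 m


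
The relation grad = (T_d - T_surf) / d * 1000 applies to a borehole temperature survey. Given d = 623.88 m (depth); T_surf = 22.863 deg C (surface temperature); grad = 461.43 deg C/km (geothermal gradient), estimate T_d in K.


T_d = T_surf + grad * d / 1000
T_d = 22.863 + 461.43 * 623.88 / 1000
T_d = 310.7399 deg C
Convert to K: 310.7399 + 273.15 = 583.89 K
T_d = 583.89 K


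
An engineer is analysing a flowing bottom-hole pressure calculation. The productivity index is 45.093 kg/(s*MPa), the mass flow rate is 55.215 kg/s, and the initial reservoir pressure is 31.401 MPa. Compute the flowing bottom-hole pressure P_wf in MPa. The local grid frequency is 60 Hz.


P_wf = P_i - mdot / PI
P_wf = 31.401 - 55.215 / 45.093
P_wf = 30.177 MPa


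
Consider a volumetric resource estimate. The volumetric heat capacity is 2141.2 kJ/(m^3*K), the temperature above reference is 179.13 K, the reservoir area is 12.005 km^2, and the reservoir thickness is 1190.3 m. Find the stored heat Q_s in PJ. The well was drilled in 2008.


Step 1: Vr = A*1e6*hr = 12.005*1e6*1190.3 = 1.428955e+10 m^3
Step 2: Q_s = Vr*rhoc*dT/1e12 = 1.428955e+10*2141.2*179.13/1e12 = 5480.8 PJ
Q_s = 5480.8 PJ


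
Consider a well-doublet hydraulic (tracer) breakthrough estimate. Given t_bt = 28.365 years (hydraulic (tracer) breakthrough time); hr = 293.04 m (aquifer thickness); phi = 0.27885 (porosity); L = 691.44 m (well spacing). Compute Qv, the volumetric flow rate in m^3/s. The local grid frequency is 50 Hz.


Qv = pi*hr*phi*L^2 / (3*t_bt*365.25*86400)
Qv = pi*293.04*0.27885*691.44^2 / (3*28.365*365.25*86400)
Qv = 0.045703 m^3/s


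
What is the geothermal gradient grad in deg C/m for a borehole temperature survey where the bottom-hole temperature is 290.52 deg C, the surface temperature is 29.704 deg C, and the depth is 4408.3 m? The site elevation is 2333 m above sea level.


grad = (T_d - T_surf) / d * 1000
grad = (290.52 - 29.704) / 4408.3 * 1000
grad = 59.16476 deg C/km
Convert: 59.16476 deg C/km * 0.001 = 0.059165 deg C/m
grad = 0.059165 deg C/m


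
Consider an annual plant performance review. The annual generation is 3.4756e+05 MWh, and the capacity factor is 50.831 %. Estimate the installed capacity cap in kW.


cap = E_a / (CF/100 * 8760)
cap = 3.4756e+05 / (50.831/100 * 8760)
cap = 78.05434 MW
Convert: 78.05434 MW * 1000.0 = 78054 kW
cap = 78054 kW


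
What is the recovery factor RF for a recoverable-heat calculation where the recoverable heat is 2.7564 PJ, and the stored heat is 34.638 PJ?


RF = Q_rec / Q_s
RF = 2.7564 / 34.638
RF = 0.079577


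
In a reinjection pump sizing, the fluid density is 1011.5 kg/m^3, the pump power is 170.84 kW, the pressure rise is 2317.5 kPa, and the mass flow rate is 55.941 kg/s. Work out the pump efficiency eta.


eta = mdot * dP / (rho * P_pump)
eta = 55.941 * 2317.5 / (1011.5 * 170.84)
eta = 0.75023


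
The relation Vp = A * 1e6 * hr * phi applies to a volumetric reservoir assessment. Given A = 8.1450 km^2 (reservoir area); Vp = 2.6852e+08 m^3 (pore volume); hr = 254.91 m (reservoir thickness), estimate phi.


phi = Vp / (A * 1e6 * hr)
phi = 2.6852e+08 / (8.1450 * 1e6 * 254.91)
phi = 0.12933


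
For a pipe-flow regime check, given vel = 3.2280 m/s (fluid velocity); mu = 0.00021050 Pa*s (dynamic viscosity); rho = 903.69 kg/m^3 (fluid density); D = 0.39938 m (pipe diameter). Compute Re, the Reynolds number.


Re = rho * vel * D / mu
Re = 903.69 * 3.2280 * 0.39938 / 0.00021050
Re = 5.5346e+06


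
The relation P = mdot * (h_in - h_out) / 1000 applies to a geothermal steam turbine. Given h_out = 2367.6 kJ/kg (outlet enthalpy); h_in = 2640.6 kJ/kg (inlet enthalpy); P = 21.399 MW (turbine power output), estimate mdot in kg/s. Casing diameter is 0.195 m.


mdot = P * 1000 / (h_in - h_out)
mdot = 21.399 * 1000 / (2640.6 - 2367.6)
mdot = 78.385 kg/s


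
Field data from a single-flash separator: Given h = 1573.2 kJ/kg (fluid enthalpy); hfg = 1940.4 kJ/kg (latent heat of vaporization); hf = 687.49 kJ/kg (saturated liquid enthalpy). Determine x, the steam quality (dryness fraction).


x = (h - hf) / hfg
x = (1573.2 - 687.49) / 1940.4
x = 0.45646


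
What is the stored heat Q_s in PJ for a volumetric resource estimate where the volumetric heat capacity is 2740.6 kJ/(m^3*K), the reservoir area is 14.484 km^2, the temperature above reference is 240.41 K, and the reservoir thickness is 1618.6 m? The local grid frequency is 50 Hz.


Step 1: Vr = A*1e6*hr = 14.484*1e6*1618.6 = 2.344380e+10 m^3
Step 2: Q_s = Vr*rhoc*dT/1e12 = 2.344380e+10*2740.6*240.41/1e12 = 15446 PJ
Q_s = 15446 PJ


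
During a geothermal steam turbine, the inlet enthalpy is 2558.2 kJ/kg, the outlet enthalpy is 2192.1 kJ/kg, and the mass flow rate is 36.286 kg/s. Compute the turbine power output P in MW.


P = mdot * (h_in - h_out) / 1000
P = 36.286 * (2558.2 - 2192.1) / 1000
P = 13.284 MW


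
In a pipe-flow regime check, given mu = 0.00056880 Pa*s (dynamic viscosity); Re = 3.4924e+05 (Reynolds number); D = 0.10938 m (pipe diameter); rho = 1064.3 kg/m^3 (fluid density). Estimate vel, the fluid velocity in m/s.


vel = Re * mu / (rho * D)
vel = 3.4924e+05 * 0.00056880 / (1064.3 * 0.10938)
vel = 1.7064 m/s


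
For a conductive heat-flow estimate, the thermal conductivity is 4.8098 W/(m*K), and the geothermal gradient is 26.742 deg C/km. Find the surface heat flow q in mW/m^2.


q = k * grad / 1000
q = 4.8098 * 26.742 / 1000
q = 0.1286237 W/m^2
Convert: 0.1286237 W/m^2 * 1000.0 = 128.62 mW/m^2
q = 128.62 mW/m^2


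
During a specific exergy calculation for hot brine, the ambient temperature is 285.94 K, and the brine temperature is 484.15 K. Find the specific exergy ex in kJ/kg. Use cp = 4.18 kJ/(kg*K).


ex = cp * ((T_b - T_0) - T_0 * ln(T_b/T_0))
ex = 4.18 * ((484.15 - 285.94) - 285.94 * ln(484.15/285.94))
ex = 199.09 kJ/kg


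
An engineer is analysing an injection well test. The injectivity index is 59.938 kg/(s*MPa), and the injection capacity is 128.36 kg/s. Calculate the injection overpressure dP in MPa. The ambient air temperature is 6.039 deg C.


dP = mdot * 1000 / II
dP = 128.36 * 1000 / 59.938
dP = 2141.546 kPa
Convert: 2141.546 kPa * 0.001 = 2.1415 MPa
dP = 2.1415 MPa


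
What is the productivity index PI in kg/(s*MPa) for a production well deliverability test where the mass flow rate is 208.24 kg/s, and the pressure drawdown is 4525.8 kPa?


PI = mdot * 1000 / dP
PI = 208.24 * 1000 / 4525.8
PI = 46.012 kg/(s*MPa)


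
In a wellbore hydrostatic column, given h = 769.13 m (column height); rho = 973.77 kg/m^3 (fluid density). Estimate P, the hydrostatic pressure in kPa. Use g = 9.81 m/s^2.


P = rho * g * h / 1e6
P = 973.77 * 9.81 * 769.13 / 1e6
P = 7.347256 MPa
Convert: 7.347256 MPa * 1000.0 = 7347.3 kPa
P = 7347.3 kPa


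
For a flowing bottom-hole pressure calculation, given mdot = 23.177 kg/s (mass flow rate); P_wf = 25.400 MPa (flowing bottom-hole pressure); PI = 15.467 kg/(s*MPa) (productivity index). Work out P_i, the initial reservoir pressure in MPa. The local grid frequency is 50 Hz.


P_i = P_wf + mdot / PI
P_i = 25.400 + 23.177 / 15.467
P_i = 26.898 MPa


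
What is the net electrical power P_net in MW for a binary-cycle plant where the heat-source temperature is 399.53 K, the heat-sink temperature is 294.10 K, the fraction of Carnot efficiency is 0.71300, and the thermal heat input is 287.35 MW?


Step 1: eta = (1 - Tc/Th)*f = (1 - 294.1/399.53)*0.713 = 0.1881501
Step 2: P_net = eta * Q_in = 0.1881501 * 287.35 = 54.065 MW
P_net = 54.065 MW


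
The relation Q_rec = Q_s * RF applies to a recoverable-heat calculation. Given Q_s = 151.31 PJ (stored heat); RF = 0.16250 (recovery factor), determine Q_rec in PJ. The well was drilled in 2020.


Q_rec = Q_s * RF
Q_rec = 151.31 * 0.16250
Q_rec = 24.588 PJ


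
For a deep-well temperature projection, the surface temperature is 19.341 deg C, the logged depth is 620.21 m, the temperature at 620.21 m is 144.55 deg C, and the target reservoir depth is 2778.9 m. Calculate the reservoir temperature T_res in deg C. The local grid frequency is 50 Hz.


Step 1: grad = (T_d1 - T_surf)/d1 * 1000 = (144.55 - 19.341)/620.21 * 1000 = 201.8816 deg C/km
Step 2: T_res = T_surf + grad*d2/1000 = 19.341 + 201.8816*2778.9/1000 = 580.35 deg C
T_res = 580.35 deg C


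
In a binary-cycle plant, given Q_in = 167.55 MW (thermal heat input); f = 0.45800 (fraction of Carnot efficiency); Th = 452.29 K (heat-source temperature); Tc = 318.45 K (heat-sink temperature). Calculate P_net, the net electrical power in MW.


Step 1: eta = (1 - Tc/Th)*f = (1 - 318.45/452.29)*0.458 = 0.1355297
Step 2: P_net = eta * Q_in = 0.1355297 * 167.55 = 22.708 MW
P_net = 22.708 MW


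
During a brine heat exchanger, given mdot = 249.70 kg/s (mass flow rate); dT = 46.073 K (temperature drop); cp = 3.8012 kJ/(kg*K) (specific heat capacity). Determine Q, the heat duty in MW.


Q = mdot * cp * dT / 1000
Q = 249.70 * 3.8012 * 46.073 / 1000
Q = 43.731 MW


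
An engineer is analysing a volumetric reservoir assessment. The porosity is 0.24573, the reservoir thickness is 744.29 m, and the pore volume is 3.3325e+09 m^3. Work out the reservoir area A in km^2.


A = Vp / (1e6 * hr * phi)
A = 3.3325e+09 / (1e6 * 744.29 * 0.24573)
A = 18.221 km^2


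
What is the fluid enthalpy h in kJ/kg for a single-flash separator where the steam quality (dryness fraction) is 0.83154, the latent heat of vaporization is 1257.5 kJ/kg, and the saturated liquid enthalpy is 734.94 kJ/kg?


h = hf + x * hfg
h = 734.94 + 0.83154 * 1257.5
h = 1780.6 kJ/kg


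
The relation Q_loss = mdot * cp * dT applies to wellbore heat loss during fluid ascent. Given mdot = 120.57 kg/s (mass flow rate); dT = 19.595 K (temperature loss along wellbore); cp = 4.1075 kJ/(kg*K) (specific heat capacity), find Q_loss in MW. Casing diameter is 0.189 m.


Q_loss = mdot * cp * dT
Q_loss = 120.57 * 4.1075 * 19.595
Q_loss = 9704.253 kW
Convert: 9704.253 kW * 0.001 = 9.7043 MW
Q_loss = 9.7043 MW


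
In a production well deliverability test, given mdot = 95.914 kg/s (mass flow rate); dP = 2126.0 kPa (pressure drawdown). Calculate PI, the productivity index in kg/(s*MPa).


PI = mdot * 1000 / dP
PI = 95.914 * 1000 / 2126.0
PI = 45.115 kg/(s*MPa)


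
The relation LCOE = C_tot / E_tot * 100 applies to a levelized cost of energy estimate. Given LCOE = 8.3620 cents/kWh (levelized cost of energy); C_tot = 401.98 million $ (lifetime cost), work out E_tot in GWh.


E_tot = C_tot / LCOE * 100
E_tot = 401.98 / 8.3620 * 100
E_tot = 4807.2 GWh


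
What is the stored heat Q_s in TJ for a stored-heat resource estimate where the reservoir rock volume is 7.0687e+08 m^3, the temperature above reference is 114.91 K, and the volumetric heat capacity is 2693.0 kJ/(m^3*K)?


Q_s = Vr * rhoc * dT / 1e12
Q_s = 7.0687e+08 * 2693.0 * 114.91 / 1e12
Q_s = 218.7428 PJ
Convert: 218.7428 PJ * 1000.0 = 2.1874e+05 TJ
Q_s = 2.1874e+05 TJ


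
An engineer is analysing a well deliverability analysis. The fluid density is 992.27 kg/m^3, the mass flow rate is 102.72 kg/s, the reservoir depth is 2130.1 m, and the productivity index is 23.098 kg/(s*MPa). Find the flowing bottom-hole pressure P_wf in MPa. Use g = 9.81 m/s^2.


Step 1: P_i = rho*g*h/1e6 = 992.27*9.81*2130.1/1e6 = 20.73475 MPa
Step 2: P_wf = P_i - mdot/PI = 20.73475 - 102.72/23.098 = 16.288 MPa
P_wf = 16.288 MPa


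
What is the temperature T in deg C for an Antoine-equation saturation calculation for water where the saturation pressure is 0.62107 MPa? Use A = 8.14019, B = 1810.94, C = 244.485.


T = B / (A - log10(P_sat * 760 / 0.101325)) - C
T = 1810.94 / (8.14019 - log10(0.62107 * 760 / 0.101325)) - 244.485
T = 160.47 deg C


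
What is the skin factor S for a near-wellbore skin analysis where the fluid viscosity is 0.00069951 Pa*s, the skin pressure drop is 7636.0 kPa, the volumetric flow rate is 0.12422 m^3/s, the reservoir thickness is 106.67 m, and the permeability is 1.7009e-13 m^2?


S = dP_s * 1000 * 2*pi*k*hr / (q*mu)
S = 7636.0 * 1000 * 2*pi*1.7009e-13*106.67 / (0.12422*0.00069951)
S = 10.018


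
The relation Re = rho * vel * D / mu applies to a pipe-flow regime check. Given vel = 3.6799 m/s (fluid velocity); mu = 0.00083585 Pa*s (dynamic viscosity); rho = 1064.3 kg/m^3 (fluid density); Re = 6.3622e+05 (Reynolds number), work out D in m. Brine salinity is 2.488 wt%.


D = Re * mu / (rho * vel)
D = 6.3622e+05 * 0.00083585 / (1064.3 * 3.6799)
D = 0.13578 m


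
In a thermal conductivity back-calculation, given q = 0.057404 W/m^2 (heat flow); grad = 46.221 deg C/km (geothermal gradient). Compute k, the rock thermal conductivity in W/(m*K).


k = q / (grad / 1000)
k = 0.057404 / (46.221 / 1000)
k = 1.2419 W/(m*K)


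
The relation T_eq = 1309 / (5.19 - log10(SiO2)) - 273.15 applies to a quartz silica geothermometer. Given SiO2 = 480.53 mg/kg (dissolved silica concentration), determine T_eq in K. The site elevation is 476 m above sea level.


T_eq = 1309 / (5.19 - log10(SiO2)) - 273.15
T_eq = 1309 / (5.19 - log10(480.53)) - 273.15
T_eq = 248.7217 deg C
Convert to K: 248.7217 + 273.15 = 521.87 K
T_eq = 521.87 K


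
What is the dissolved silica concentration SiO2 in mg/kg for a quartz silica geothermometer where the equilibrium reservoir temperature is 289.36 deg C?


SiO2 = 10^(5.19 - 1309/(T_eq + 273.15))
SiO2 = 10^(5.19 - 1309/(289.36 + 273.15))
SiO2 = 729.34 mg/kg


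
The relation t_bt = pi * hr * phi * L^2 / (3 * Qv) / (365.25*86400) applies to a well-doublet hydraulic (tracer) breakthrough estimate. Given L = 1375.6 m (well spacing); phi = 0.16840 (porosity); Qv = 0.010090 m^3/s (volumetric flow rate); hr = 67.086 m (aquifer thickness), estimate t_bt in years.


t_bt = pi * hr * phi * L^2 / (3 * Qv) / (365.25*86400)
t_bt = pi * 67.086 * 0.16840 * 1375.6^2 / (3 * 0.010090) / (365.25*86400)
t_bt = 70.306 years


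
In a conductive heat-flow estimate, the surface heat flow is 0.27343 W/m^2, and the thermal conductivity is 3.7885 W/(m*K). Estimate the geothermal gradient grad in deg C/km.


grad = q * 1000 / k
grad = 0.27343 * 1000 / 3.7885
grad = 72.174 deg C/km


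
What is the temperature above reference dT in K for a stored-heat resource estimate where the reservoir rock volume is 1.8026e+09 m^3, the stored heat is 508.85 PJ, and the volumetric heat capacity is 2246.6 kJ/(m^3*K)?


dT = Q_s * 1e12 / (Vr * rhoc)
dT = 508.85 * 1e12 / (1.8026e+09 * 2246.6)
dT = 125.65 K


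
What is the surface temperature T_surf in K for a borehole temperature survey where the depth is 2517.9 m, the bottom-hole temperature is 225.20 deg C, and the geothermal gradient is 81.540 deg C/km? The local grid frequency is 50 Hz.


T_surf = T_d - grad * d / 1000
T_surf = 225.20 - 81.540 * 2517.9 / 1000
T_surf = 19.89043 deg C
Convert to K: 19.89043 + 273.15 = 293.04 K
T_surf = 293.04 K


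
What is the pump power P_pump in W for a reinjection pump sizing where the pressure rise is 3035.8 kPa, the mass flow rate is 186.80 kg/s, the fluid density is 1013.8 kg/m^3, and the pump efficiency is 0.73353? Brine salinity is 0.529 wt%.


P_pump = mdot * dP / (rho * eta)
P_pump = 186.80 * 3035.8 / (1013.8 * 0.73353)
P_pump = 762.5703 kW
Convert: 762.5703 kW * 1000.0 = 7.6257e+05 W
P_pump = 7.6257e+05 W


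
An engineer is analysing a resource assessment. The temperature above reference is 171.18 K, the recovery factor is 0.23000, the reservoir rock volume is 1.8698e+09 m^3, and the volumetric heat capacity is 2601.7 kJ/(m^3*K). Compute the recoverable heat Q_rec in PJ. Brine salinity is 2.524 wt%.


Step 1: Q_s = Vr*rhoc*dT/1e12 = 1.8698e+09*2601.7*171.18/1e12 = 832.7323 PJ
Step 2: Q_rec = Q_s * RF = 832.7323 * 0.23 = 191.53 PJ
Q_rec = 191.53 PJ


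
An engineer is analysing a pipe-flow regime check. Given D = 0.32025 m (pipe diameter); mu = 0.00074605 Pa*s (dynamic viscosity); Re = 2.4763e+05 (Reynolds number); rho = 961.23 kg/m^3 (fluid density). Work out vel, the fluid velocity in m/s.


vel = Re * mu / (rho * D)
vel = 2.4763e+05 * 0.00074605 / (961.23 * 0.32025)
vel = 0.60014 m/s
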